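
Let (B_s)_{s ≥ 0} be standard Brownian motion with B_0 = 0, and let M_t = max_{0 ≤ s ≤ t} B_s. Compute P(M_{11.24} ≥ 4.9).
P(M_{11.24} ≥ 4.9) = 2·P(B_{11.24} ≥ 4.9) = 2(1 − Φ(4.9/√11.24)) ≈ 0.1439

By the reflection principle for Brownian motion, P(M_t ≥ a) = 2 · P(B_t ≥ a) for a ≥ 0. Since B_t ~ N(0, t), P(B_t ≥ 4.9) = 1 − Φ(4.9/√t) = 1 − Φ(4.9/√11.24) = 1 − Φ(1.4615). So
  P(M_{11.24} ≥ 4.9) = 2(1 − Φ(1.4615)) ≈ 0.1439.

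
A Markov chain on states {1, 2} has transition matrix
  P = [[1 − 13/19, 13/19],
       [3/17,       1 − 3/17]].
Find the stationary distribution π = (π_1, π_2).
π_1 = 57/278, π_2 = 221/278

Solve πP = π with π_1 + π_2 = 1. From πP = π: π_1 · (1 − 13/19) + π_2 · 3/17 = π_1 ⇒ π_2 · 3/17 = π_1 · 13/19 ⇒ π_2/π_1 = (13/19)/(3/17) = 221/57. Together with π_1 + π_2 = 1:
  π_1 = (3/17)/(13/19 + 3/17) = (3/17)/(278/323) = 57/278,
  π_2 = (13/19)/(13/19 + 3/17) = (13/19)/(278/323) = 221/278.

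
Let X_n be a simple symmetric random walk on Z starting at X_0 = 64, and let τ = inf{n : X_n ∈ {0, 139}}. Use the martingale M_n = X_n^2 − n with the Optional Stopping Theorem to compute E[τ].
E[τ] = 4800

M_n = X_n^2 − n is a martingale (since E[X_{n+1}^2 | F_n] = X_n^2 + 1). By OST (τ has finite mean in a bounded region), E[M_τ] = E[M_0] = X_0^2 − 0 = 64^2 = 4096. Also E[M_τ] = E[X_τ^2] − E[τ]. The walk exits at 0 or 139, with P(hit 139 first) = 64/139, so E[X_τ^2] = 139^2 · 64/139 + 0 = 8896. Thus E[τ] = E[X_τ^2] − E[M_τ] = 8896 − 4096 = 4800 = 64(139 − 64) = 4800.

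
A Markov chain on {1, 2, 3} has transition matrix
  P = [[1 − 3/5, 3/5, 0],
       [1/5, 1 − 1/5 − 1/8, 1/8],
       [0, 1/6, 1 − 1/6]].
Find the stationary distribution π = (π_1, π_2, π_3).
π = (4/25, 12/25, 9/25)

This is a birth-death chain on three states, which satisfies detailed balance: π_1 · P_{12} = π_2 · P_{21} and π_2 · P_{23} = π_3 · P_{32}.
From π_1 · 3/5 = π_2 · 1/5: π_2/π_1 = (3/5)/(1/5) = 3.
From π_2 · 1/8 = π_3 · 1/6: π_3/π_2 = (1/8)/(1/6) = 3/4.
Take π_1 proportional to 1; then unnormalized π = (1, 3, 9/4). Normalize by dividing by the sum 25/4:
  π = (4/25, 12/25, 9/25).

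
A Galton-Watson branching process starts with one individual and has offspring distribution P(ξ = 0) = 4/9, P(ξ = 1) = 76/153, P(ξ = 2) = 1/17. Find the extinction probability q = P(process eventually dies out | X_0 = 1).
q = 1

Mean offspring μ = 0·4/9 + 1·76/153 + 2·1/17 = 94/153 ≤ 1. For μ ≤ 1 with offspring not concentrated at 1, the Galton-Watson process goes extinct almost surely, so q = 1.
(Algebraic check: The pgf is f(s) = 4/9 + 76/153·s + 1/17·s². The extinction probability q is the smallest fixed point of f in [0, 1]. Setting s = f(s):
  1/17·s² + (76/153 − 1)·s + 4/9 = 0
  1/17·s² − (4/9 + 1/17)·s + 4/9 = 0
which factors as (s − 1)·(1/17·s − 4/9) = 0, giving roots s = 1 and s = (4/9)/(1/17) = 68/9. Since 68/9 ≥ 1, the smallest root in [0, 1] is s = 1.)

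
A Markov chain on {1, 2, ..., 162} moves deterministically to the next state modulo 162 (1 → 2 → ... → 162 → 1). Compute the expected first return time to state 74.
E[T_74 | X_0 = 74] = 162

The chain cycles deterministically, so starting at state 74 it returns in exactly 162 steps. Equivalently, the stationary distribution is uniform π_j = 1/162 for every state j, so by Kac's formula E[T_74] = 1/π_74 = 162.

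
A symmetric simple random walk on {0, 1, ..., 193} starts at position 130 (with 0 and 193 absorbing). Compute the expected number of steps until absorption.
E[τ | X_0 = 130] = 8190

Let v_k = E[τ | X_0 = k]. Boundary: v_0 = v_193 = 0. Recurrence: v_k = 1 + (v_{k-1} + v_{k+1})/2 for 1 ≤ k ≤ 192. The particular solution to v_k − (v_{k-1} + v_{k+1})/2 = 1 is v_k = −k^2. Adding homogeneous solution A + B k and matching boundaries gives v_k = k (193 − k). Substituting k = 130: v_130 = 130 · 63 = 8190.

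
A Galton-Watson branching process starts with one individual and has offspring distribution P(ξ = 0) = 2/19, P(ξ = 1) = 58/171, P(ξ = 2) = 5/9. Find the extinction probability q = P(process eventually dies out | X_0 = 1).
q = 18/95

The pgf is f(s) = 2/19 + 58/171·s + 5/9·s². The extinction probability q is the smallest fixed point of f in [0, 1]. Setting s = f(s):
  5/9·s² + (58/171 − 1)·s + 2/19 = 0
  5/9·s² − (2/19 + 5/9)·s + 2/19 = 0
which factors as (s − 1)·(5/9·s − 2/19) = 0, giving roots s = 1 and s = (2/19)/(5/9) = 18/95.
Mean offspring μ = 58/171 + 2·5/9 = 248/171 > 1 (supercritical), so q < 1. The extinction probability is the smaller root: q = (2/19)/(5/9) = 18/95.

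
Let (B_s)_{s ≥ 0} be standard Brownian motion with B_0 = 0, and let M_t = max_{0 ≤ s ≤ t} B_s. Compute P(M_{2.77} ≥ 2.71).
P(M_{2.77} ≥ 2.71) = 2·P(B_{2.77} ≥ 2.71) = 2(1 − Φ(2.71/√2.77)) ≈ 0.1035

By the reflection principle for Brownian motion, P(M_t ≥ a) = 2 · P(B_t ≥ a) for a ≥ 0. Since B_t ~ N(0, t), P(B_t ≥ 2.71) = 1 − Φ(2.71/√t) = 1 − Φ(2.71/√2.77) = 1 − Φ(1.6283). So
  P(M_{2.77} ≥ 2.71) = 2(1 − Φ(1.6283)) ≈ 0.1035.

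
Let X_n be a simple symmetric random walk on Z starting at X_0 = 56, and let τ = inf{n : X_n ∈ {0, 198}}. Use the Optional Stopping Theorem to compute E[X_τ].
E[X_τ] = 56

X_n is a martingale and τ is a bounded-mean stopping time (indeed τ is finite a.s. with bounded expectation since the walk is in a bounded region). By the OST, E[X_τ] = E[X_0] = 56. Equivalently: E[X_τ] = 198 · P(hit 198 first) + 0 · P(hit 0 first) = 198 · (56/198) = 56.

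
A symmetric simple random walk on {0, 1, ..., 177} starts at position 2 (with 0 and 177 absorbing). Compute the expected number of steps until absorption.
E[τ | X_0 = 2] = 350

Let v_k = E[τ | X_0 = k]. Boundary: v_0 = v_177 = 0. Recurrence: v_k = 1 + (v_{k-1} + v_{k+1})/2 for 1 ≤ k ≤ 176. The particular solution to v_k − (v_{k-1} + v_{k+1})/2 = 1 is v_k = −k^2. Adding homogeneous solution A + B k and matching boundaries gives v_k = k (177 − k). Substituting k = 2: v_2 = 2 · 175 = 350.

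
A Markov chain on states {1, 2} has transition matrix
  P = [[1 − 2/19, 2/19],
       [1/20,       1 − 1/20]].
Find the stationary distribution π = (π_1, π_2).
π_1 = 19/59, π_2 = 40/59

Solve πP = π with π_1 + π_2 = 1. From πP = π: π_1 · (1 − 2/19) + π_2 · 1/20 = π_1 ⇒ π_2 · 1/20 = π_1 · 2/19 ⇒ π_2/π_1 = (2/19)/(1/20) = 40/19. Together with π_1 + π_2 = 1:
  π_1 = (1/20)/(2/19 + 1/20) = (1/20)/(59/380) = 19/59,
  π_2 = (2/19)/(2/19 + 1/20) = (2/19)/(59/380) = 40/59.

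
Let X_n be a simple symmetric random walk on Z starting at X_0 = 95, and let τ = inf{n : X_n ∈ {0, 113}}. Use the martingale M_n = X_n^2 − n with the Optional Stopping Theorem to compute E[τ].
E[τ] = 1710

M_n = X_n^2 − n is a martingale (since E[X_{n+1}^2 | F_n] = X_n^2 + 1). By OST (τ has finite mean in a bounded region), E[M_τ] = E[M_0] = X_0^2 − 0 = 95^2 = 9025. Also E[M_τ] = E[X_τ^2] − E[τ]. The walk exits at 0 or 113, with P(hit 113 first) = 95/113, so E[X_τ^2] = 113^2 · 95/113 + 0 = 10735. Thus E[τ] = E[X_τ^2] − E[M_τ] = 10735 − 9025 = 1710 = 95(113 − 95) = 1710.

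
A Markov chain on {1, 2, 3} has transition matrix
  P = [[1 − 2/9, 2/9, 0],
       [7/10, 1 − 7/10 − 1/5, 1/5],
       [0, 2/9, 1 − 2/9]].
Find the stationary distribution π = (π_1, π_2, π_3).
π = (63/101, 20/101, 18/101)

This is a birth-death chain on three states, which satisfies detailed balance: π_1 · P_{12} = π_2 · P_{21} and π_2 · P_{23} = π_3 · P_{32}.
From π_1 · 2/9 = π_2 · 7/10: π_2/π_1 = (2/9)/(7/10) = 20/63.
From π_2 · 1/5 = π_3 · 2/9: π_3/π_2 = (1/5)/(2/9) = 9/10.
Take π_1 proportional to 1; then unnormalized π = (1, 20/63, 2/7). Normalize by dividing by the sum 101/63:
  π = (63/101, 20/101, 18/101).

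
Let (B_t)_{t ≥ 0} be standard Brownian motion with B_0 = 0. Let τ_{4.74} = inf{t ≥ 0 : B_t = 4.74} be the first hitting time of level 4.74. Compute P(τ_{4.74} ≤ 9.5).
P(τ_{4.74} ≤ 9.5) = 2(1 − Φ(4.74/√9.5)) = 2(1 − Φ(1.5379)) ≈ 0.1241

By the reflection principle for standard BM, P(τ_b ≤ t) = 2 · P(B_t ≥ b). Since B_t ~ N(0, t), P(B_t ≥ 4.74) = 1 − Φ(4.74/√t) = 1 − Φ(4.74/√9.5) = 1 − Φ(1.5379) ≈ 0.06204. Doubling: P(τ_{4.74} ≤ 9.5) ≈ 2 · 0.06204 = 0.12408 ≈ 0.1241.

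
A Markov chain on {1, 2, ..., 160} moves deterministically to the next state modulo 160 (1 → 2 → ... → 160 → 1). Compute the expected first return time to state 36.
E[T_36 | X_0 = 36] = 160

The chain cycles deterministically, so starting at state 36 it returns in exactly 160 steps. Equivalently, the stationary distribution is uniform π_j = 1/160 for every state j, so by Kac's formula E[T_36] = 1/π_36 = 160.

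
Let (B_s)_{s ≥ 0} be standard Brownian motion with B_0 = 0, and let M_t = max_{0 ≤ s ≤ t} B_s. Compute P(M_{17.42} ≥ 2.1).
P(M_{17.42} ≥ 2.1) = 2·P(B_{17.42} ≥ 2.1) = 2(1 − Φ(2.1/√17.42)) ≈ 0.6149

By the reflection principle for Brownian motion, P(M_t ≥ a) = 2 · P(B_t ≥ a) for a ≥ 0. Since B_t ~ N(0, t), P(B_t ≥ 2.1) = 1 − Φ(2.1/√t) = 1 − Φ(2.1/√17.42) = 1 − Φ(0.5031). So
  P(M_{17.42} ≥ 2.1) = 2(1 − Φ(0.5031)) ≈ 0.6149.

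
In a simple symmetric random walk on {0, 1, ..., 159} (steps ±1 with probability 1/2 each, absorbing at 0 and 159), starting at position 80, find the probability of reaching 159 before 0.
P(hit 159 before 0) = 80/159

Let u_k = P(hit 159 before 0 | start at k). Then u_0 = 0, u_159 = 1, and u_k = u_{k-1}/2 + u_{k+1}/2 for 1 ≤ k ≤ 158. This harmonic recurrence is solved by u_k = k/159, giving u_80 = 80/159.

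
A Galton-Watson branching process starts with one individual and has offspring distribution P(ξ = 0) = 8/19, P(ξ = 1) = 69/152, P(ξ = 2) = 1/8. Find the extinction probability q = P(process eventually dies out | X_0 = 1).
q = 1

Mean offspring μ = 0·8/19 + 1·69/152 + 2·1/8 = 107/152 ≤ 1. For μ ≤ 1 with offspring not concentrated at 1, the Galton-Watson process goes extinct almost surely, so q = 1.
(Algebraic check: The pgf is f(s) = 8/19 + 69/152·s + 1/8·s². The extinction probability q is the smallest fixed point of f in [0, 1]. Setting s = f(s):
  1/8·s² + (69/152 − 1)·s + 8/19 = 0
  1/8·s² − (8/19 + 1/8)·s + 8/19 = 0
which factors as (s − 1)·(1/8·s − 8/19) = 0, giving roots s = 1 and s = (8/19)/(1/8) = 64/19. Since 64/19 ≥ 1, the smallest root in [0, 1] is s = 1.)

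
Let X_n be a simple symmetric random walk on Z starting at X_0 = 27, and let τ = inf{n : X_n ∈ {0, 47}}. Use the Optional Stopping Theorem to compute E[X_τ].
E[X_τ] = 27

X_n is a martingale and τ is a bounded-mean stopping time (indeed τ is finite a.s. with bounded expectation since the walk is in a bounded region). By the OST, E[X_τ] = E[X_0] = 27. Equivalently: E[X_τ] = 47 · P(hit 47 first) + 0 · P(hit 0 first) = 47 · (27/47) = 27.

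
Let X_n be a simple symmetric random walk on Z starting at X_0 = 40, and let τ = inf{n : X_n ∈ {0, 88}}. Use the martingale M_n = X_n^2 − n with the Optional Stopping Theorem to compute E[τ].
E[τ] = 1920

M_n = X_n^2 − n is a martingale (since E[X_{n+1}^2 | F_n] = X_n^2 + 1). By OST (τ has finite mean in a bounded region), E[M_τ] = E[M_0] = X_0^2 − 0 = 40^2 = 1600. Also E[M_τ] = E[X_τ^2] − E[τ]. The walk exits at 0 or 88, with P(hit 88 first) = 40/88, so E[X_τ^2] = 88^2 · 40/88 + 0 = 3520. Thus E[τ] = E[X_τ^2] − E[M_τ] = 3520 − 1600 = 1920 = 40(88 − 40) = 1920.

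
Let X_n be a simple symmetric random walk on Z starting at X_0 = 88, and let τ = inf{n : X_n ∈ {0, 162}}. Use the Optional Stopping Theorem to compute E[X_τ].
E[X_τ] = 88

X_n is a martingale and τ is a bounded-mean stopping time (indeed τ is finite a.s. with bounded expectation since the walk is in a bounded region). By the OST, E[X_τ] = E[X_0] = 88. Equivalently: E[X_τ] = 162 · P(hit 162 first) + 0 · P(hit 0 first) = 162 · (88/162) = 88.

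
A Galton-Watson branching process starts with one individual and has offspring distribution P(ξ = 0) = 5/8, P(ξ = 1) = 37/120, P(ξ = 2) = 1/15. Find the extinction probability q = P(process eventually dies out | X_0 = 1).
q = 1

Mean offspring μ = 0·5/8 + 1·37/120 + 2·1/15 = 53/120 ≤ 1. For μ ≤ 1 with offspring not concentrated at 1, the Galton-Watson process goes extinct almost surely, so q = 1.
(Algebraic check: The pgf is f(s) = 5/8 + 37/120·s + 1/15·s². The extinction probability q is the smallest fixed point of f in [0, 1]. Setting s = f(s):
  1/15·s² + (37/120 − 1)·s + 5/8 = 0
  1/15·s² − (5/8 + 1/15)·s + 5/8 = 0
which factors as (s − 1)·(1/15·s − 5/8) = 0, giving roots s = 1 and s = (5/8)/(1/15) = 75/8. Since 75/8 ≥ 1, the smallest root in [0, 1] is s = 1.)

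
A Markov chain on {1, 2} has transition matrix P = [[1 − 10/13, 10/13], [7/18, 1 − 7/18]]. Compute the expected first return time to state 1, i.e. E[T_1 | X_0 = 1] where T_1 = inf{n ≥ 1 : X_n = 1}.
E[T_1 | X_0 = 1] = 1/π_1 = 271/91

For an irreducible recurrent Markov chain with stationary distribution π, E[T_i | X_0 = i] = 1/π_i (Kac's formula). Here π_1 = (7/18)/(10/13 + 7/18) = (7/18)/(271/234) = 91/271, so E[T_1 | X_0 = 1] = 1/π_1 = (10/13 + 7/18)/(7/18) = (271/234)/(7/18) = 271/91.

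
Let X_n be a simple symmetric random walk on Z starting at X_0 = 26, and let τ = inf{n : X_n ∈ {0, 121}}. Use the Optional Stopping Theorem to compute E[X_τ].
E[X_τ] = 26

X_n is a martingale and τ is a bounded-mean stopping time (indeed τ is finite a.s. with bounded expectation since the walk is in a bounded region). By the OST, E[X_τ] = E[X_0] = 26. Equivalently: E[X_τ] = 121 · P(hit 121 first) + 0 · P(hit 0 first) = 121 · (26/121) = 26.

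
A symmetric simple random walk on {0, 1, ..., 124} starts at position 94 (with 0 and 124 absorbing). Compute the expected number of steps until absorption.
E[τ | X_0 = 94] = 2820

Let v_k = E[τ | X_0 = k]. Boundary: v_0 = v_124 = 0. Recurrence: v_k = 1 + (v_{k-1} + v_{k+1})/2 for 1 ≤ k ≤ 123. The particular solution to v_k − (v_{k-1} + v_{k+1})/2 = 1 is v_k = −k^2. Adding homogeneous solution A + B k and matching boundaries gives v_k = k (124 − k). Substituting k = 94: v_94 = 94 · 30 = 2820.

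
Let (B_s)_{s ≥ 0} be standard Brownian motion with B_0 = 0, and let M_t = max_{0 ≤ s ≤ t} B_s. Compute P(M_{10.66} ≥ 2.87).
P(M_{10.66} ≥ 2.87) = 2·P(B_{10.66} ≥ 2.87) = 2(1 − Φ(2.87/√10.66)) ≈ 0.3794

By the reflection principle for Brownian motion, P(M_t ≥ a) = 2 · P(B_t ≥ a) for a ≥ 0. Since B_t ~ N(0, t), P(B_t ≥ 2.87) = 1 − Φ(2.87/√t) = 1 − Φ(2.87/√10.66) = 1 − Φ(0.8790). So
  P(M_{10.66} ≥ 2.87) = 2(1 − Φ(0.8790)) ≈ 0.3794.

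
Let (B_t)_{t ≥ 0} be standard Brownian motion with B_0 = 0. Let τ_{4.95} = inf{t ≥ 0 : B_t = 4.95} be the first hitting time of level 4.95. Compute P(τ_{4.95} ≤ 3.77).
P(τ_{4.95} ≤ 3.77) = 2(1 − Φ(4.95/√3.77)) = 2(1 − Φ(2.5494)) ≈ 0.0108

By the reflection principle for standard BM, P(τ_b ≤ t) = 2 · P(B_t ≥ b). Since B_t ~ N(0, t), P(B_t ≥ 4.95) = 1 − Φ(4.95/√t) = 1 − Φ(4.95/√3.77) = 1 − Φ(2.5494) ≈ 0.00540. Doubling: P(τ_{4.95} ≤ 3.77) ≈ 2 · 0.00540 = 0.01080 ≈ 0.0108.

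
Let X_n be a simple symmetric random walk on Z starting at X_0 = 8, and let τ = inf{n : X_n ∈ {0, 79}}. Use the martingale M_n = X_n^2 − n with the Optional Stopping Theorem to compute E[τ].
E[τ] = 568

M_n = X_n^2 − n is a martingale (since E[X_{n+1}^2 | F_n] = X_n^2 + 1). By OST (τ has finite mean in a bounded region), E[M_τ] = E[M_0] = X_0^2 − 0 = 8^2 = 64. Also E[M_τ] = E[X_τ^2] − E[τ]. The walk exits at 0 or 79, with P(hit 79 first) = 8/79, so E[X_τ^2] = 79^2 · 8/79 + 0 = 632. Thus E[τ] = E[X_τ^2] − E[M_τ] = 632 − 64 = 568 = 8(79 − 8) = 568.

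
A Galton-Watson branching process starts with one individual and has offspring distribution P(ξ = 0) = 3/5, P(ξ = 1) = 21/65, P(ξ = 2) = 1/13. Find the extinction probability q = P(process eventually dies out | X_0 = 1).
q = 1

Mean offspring μ = 0·3/5 + 1·21/65 + 2·1/13 = 31/65 ≤ 1. For μ ≤ 1 with offspring not concentrated at 1, the Galton-Watson process goes extinct almost surely, so q = 1.
(Algebraic check: The pgf is f(s) = 3/5 + 21/65·s + 1/13·s². The extinction probability q is the smallest fixed point of f in [0, 1]. Setting s = f(s):
  1/13·s² + (21/65 − 1)·s + 3/5 = 0
  1/13·s² − (3/5 + 1/13)·s + 3/5 = 0
which factors as (s − 1)·(1/13·s − 3/5) = 0, giving roots s = 1 and s = (3/5)/(1/13) = 39/5. Since 39/5 ≥ 1, the smallest root in [0, 1] is s = 1.)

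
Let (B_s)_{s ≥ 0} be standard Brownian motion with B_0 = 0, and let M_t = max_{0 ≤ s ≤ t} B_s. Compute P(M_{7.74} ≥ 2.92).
P(M_{7.74} ≥ 2.92) = 2·P(B_{7.74} ≥ 2.92) = 2(1 − Φ(2.92/√7.74)) ≈ 0.2939

By the reflection principle for Brownian motion, P(M_t ≥ a) = 2 · P(B_t ≥ a) for a ≥ 0. Since B_t ~ N(0, t), P(B_t ≥ 2.92) = 1 − Φ(2.92/√t) = 1 − Φ(2.92/√7.74) = 1 − Φ(1.0496). So
  P(M_{7.74} ≥ 2.92) = 2(1 − Φ(1.0496)) ≈ 0.2939.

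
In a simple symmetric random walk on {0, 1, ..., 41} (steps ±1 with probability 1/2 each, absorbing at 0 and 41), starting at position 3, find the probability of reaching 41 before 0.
P(hit 41 before 0) = 3/41

Let u_k = P(hit 41 before 0 | start at k). Then u_0 = 0, u_41 = 1, and u_k = u_{k-1}/2 + u_{k+1}/2 for 1 ≤ k ≤ 40. This harmonic recurrence is solved by u_k = k/41, giving u_3 = 3/41.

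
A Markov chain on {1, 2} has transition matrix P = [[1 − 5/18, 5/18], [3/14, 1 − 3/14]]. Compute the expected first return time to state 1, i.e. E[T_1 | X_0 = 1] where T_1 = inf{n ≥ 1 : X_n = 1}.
E[T_1 | X_0 = 1] = 1/π_1 = 62/27

For an irreducible recurrent Markov chain with stationary distribution π, E[T_i | X_0 = i] = 1/π_i (Kac's formula). Here π_1 = (3/14)/(5/18 + 3/14) = (3/14)/(31/63) = 27/62, so E[T_1 | X_0 = 1] = 1/π_1 = (5/18 + 3/14)/(3/14) = (31/63)/(3/14) = 62/27.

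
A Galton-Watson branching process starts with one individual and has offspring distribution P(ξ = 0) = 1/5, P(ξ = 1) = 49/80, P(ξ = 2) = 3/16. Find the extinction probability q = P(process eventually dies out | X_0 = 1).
q = 1

Mean offspring μ = 0·1/5 + 1·49/80 + 2·3/16 = 79/80 ≤ 1. For μ ≤ 1 with offspring not concentrated at 1, the Galton-Watson process goes extinct almost surely, so q = 1.
(Algebraic check: The pgf is f(s) = 1/5 + 49/80·s + 3/16·s². The extinction probability q is the smallest fixed point of f in [0, 1]. Setting s = f(s):
  3/16·s² + (49/80 − 1)·s + 1/5 = 0
  3/16·s² − (1/5 + 3/16)·s + 1/5 = 0
which factors as (s − 1)·(3/16·s − 1/5) = 0, giving roots s = 1 and s = (1/5)/(3/16) = 16/15. Since 16/15 ≥ 1, the smallest root in [0, 1] is s = 1.)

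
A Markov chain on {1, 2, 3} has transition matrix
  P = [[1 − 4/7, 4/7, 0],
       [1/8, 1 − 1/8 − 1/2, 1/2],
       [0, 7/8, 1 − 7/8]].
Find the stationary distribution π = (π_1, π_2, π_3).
π = (49/401, 224/401, 128/401)

This is a birth-death chain on three states, which satisfies detailed balance: π_1 · P_{12} = π_2 · P_{21} and π_2 · P_{23} = π_3 · P_{32}.
From π_1 · 4/7 = π_2 · 1/8: π_2/π_1 = (4/7)/(1/8) = 32/7.
From π_2 · 1/2 = π_3 · 7/8: π_3/π_2 = (1/2)/(7/8) = 4/7.
Take π_1 proportional to 1; then unnormalized π = (1, 32/7, 128/49). Normalize by dividing by the sum 401/49:
  π = (49/401, 224/401, 128/401).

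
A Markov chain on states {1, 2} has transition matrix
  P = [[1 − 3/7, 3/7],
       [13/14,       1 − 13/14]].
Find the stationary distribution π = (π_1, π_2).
π_1 = 13/19, π_2 = 6/19

Solve πP = π with π_1 + π_2 = 1. From πP = π: π_1 · (1 − 3/7) + π_2 · 13/14 = π_1 ⇒ π_2 · 13/14 = π_1 · 3/7 ⇒ π_2/π_1 = (3/7)/(13/14) = 6/13. Together with π_1 + π_2 = 1:
  π_1 = (13/14)/(3/7 + 13/14) = (13/14)/(19/14) = 13/19,
  π_2 = (3/7)/(3/7 + 13/14) = (3/7)/(19/14) = 6/19.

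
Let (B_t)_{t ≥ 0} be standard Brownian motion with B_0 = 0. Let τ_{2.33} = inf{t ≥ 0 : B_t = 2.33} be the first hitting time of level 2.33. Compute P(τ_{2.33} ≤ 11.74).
P(τ_{2.33} ≤ 11.74) = 2(1 − Φ(2.33/√11.74)) = 2(1 − Φ(0.6800)) ≈ 0.4965

By the reflection principle for standard BM, P(τ_b ≤ t) = 2 · P(B_t ≥ b). Since B_t ~ N(0, t), P(B_t ≥ 2.33) = 1 − Φ(2.33/√t) = 1 − Φ(2.33/√11.74) = 1 − Φ(0.6800) ≈ 0.24825. Doubling: P(τ_{2.33} ≤ 11.74) ≈ 2 · 0.24825 = 0.49650 ≈ 0.4965.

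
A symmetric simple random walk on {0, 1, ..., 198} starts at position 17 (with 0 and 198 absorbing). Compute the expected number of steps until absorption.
E[τ | X_0 = 17] = 3077

Let v_k = E[τ | X_0 = k]. Boundary: v_0 = v_198 = 0. Recurrence: v_k = 1 + (v_{k-1} + v_{k+1})/2 for 1 ≤ k ≤ 197. The particular solution to v_k − (v_{k-1} + v_{k+1})/2 = 1 is v_k = −k^2. Adding homogeneous solution A + B k and matching boundaries gives v_k = k (198 − k). Substituting k = 17: v_17 = 17 · 181 = 3077.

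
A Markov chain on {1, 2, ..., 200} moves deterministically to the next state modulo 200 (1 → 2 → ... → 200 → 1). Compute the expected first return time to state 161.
E[T_161 | X_0 = 161] = 200

The chain cycles deterministically, so starting at state 161 it returns in exactly 200 steps. Equivalently, the stationary distribution is uniform π_j = 1/200 for every state j, so by Kac's formula E[T_161] = 1/π_161 = 200.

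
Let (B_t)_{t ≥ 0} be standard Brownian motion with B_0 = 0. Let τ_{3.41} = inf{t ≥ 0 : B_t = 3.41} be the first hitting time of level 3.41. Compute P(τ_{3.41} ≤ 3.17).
P(τ_{3.41} ≤ 3.17) = 2(1 − Φ(3.41/√3.17)) = 2(1 − Φ(1.9152)) ≈ 0.0555

By the reflection principle for standard BM, P(τ_b ≤ t) = 2 · P(B_t ≥ b). Since B_t ~ N(0, t), P(B_t ≥ 3.41) = 1 − Φ(3.41/√t) = 1 − Φ(3.41/√3.17) = 1 − Φ(1.9152) ≈ 0.02773. Doubling: P(τ_{3.41} ≤ 3.17) ≈ 2 · 0.02773 = 0.05546 ≈ 0.0555.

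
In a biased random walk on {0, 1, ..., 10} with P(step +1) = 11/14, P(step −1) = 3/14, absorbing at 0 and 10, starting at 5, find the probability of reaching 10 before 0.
P(hit 10 before 0) = (1 − (3/11)^5) / (1 − (3/11)^10) = 161051/161294

Let u_k denote P(reach 10 before 0 | start at k). Boundary: u_0 = 0, u_10 = 1. Recurrence: u_k = 11/14·u_{k+1} + 3/14·u_{k-1} for 1 ≤ k ≤ 9. Try u_k = A + B·r^k with r = q/p = (3/14)/(11/14) = 3/11. Substitution satisfies the recurrence; boundary conditions give:
  u_k = (1 − r^k) / (1 − r^N) = (1 − (3/11)^5) / (1 − (3/11)^10) = 161051/161294.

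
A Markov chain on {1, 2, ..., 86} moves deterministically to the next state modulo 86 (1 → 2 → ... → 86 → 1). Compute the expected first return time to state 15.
E[T_15 | X_0 = 15] = 86

The chain cycles deterministically, so starting at state 15 it returns in exactly 86 steps. Equivalently, the stationary distribution is uniform π_j = 1/86 for every state j, so by Kac's formula E[T_15] = 1/π_15 = 86.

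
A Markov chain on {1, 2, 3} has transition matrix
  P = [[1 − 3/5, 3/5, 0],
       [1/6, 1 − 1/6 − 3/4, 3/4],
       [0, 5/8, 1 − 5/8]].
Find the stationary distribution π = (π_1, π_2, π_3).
π = (25/223, 90/223, 108/223)

This is a birth-death chain on three states, which satisfies detailed balance: π_1 · P_{12} = π_2 · P_{21} and π_2 · P_{23} = π_3 · P_{32}.
From π_1 · 3/5 = π_2 · 1/6: π_2/π_1 = (3/5)/(1/6) = 18/5.
From π_2 · 3/4 = π_3 · 5/8: π_3/π_2 = (3/4)/(5/8) = 6/5.
Take π_1 proportional to 1; then unnormalized π = (1, 18/5, 108/25). Normalize by dividing by the sum 223/25:
  π = (25/223, 90/223, 108/223).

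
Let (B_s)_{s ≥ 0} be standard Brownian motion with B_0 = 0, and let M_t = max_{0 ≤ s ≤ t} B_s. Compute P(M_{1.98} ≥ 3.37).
P(M_{1.98} ≥ 3.37) = 2·P(B_{1.98} ≥ 3.37) = 2(1 − Φ(3.37/√1.98)) ≈ 0.0166

By the reflection principle for Brownian motion, P(M_t ≥ a) = 2 · P(B_t ≥ a) for a ≥ 0. Since B_t ~ N(0, t), P(B_t ≥ 3.37) = 1 − Φ(3.37/√t) = 1 − Φ(3.37/√1.98) = 1 − Φ(2.3950). So
  P(M_{1.98} ≥ 3.37) = 2(1 − Φ(2.3950)) ≈ 0.0166.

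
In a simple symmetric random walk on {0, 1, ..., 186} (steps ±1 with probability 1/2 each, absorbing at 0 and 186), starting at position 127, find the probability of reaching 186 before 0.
P(hit 186 before 0) = 127/186

Let u_k = P(hit 186 before 0 | start at k). Then u_0 = 0, u_186 = 1, and u_k = u_{k-1}/2 + u_{k+1}/2 for 1 ≤ k ≤ 185. This harmonic recurrence is solved by u_k = k/186, giving u_127 = 127/186.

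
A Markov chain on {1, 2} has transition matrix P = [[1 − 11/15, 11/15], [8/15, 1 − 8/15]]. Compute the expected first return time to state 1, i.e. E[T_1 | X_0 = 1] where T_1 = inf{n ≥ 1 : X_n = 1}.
E[T_1 | X_0 = 1] = 1/π_1 = 19/8

For an irreducible recurrent Markov chain with stationary distribution π, E[T_i | X_0 = i] = 1/π_i (Kac's formula). Here π_1 = (8/15)/(11/15 + 8/15) = (8/15)/(19/15) = 8/19, so E[T_1 | X_0 = 1] = 1/π_1 = (11/15 + 8/15)/(8/15) = (19/15)/(8/15) = 19/8.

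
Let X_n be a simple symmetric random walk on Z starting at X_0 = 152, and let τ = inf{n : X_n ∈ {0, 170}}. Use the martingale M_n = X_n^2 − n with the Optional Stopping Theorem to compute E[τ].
E[τ] = 2736

M_n = X_n^2 − n is a martingale (since E[X_{n+1}^2 | F_n] = X_n^2 + 1). By OST (τ has finite mean in a bounded region), E[M_τ] = E[M_0] = X_0^2 − 0 = 152^2 = 23104. Also E[M_τ] = E[X_τ^2] − E[τ]. The walk exits at 0 or 170, with P(hit 170 first) = 152/170, so E[X_τ^2] = 170^2 · 152/170 + 0 = 25840. Thus E[τ] = E[X_τ^2] − E[M_τ] = 25840 − 23104 = 2736 = 152(170 − 152) = 2736.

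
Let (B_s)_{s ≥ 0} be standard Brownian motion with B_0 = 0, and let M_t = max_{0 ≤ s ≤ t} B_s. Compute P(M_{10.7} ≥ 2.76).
P(M_{10.7} ≥ 2.76) = 2·P(B_{10.7} ≥ 2.76) = 2(1 − Φ(2.76/√10.7)) ≈ 0.3988

By the reflection principle for Brownian motion, P(M_t ≥ a) = 2 · P(B_t ≥ a) for a ≥ 0. Since B_t ~ N(0, t), P(B_t ≥ 2.76) = 1 − Φ(2.76/√t) = 1 − Φ(2.76/√10.7) = 1 − Φ(0.8438). So
  P(M_{10.7} ≥ 2.76) = 2(1 − Φ(0.8438)) ≈ 0.3988.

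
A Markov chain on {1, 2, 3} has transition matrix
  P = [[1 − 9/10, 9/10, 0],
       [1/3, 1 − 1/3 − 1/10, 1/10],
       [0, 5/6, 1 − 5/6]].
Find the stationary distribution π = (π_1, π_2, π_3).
π = (125/503, 675/1006, 81/1006)

This is a birth-death chain on three states, which satisfies detailed balance: π_1 · P_{12} = π_2 · P_{21} and π_2 · P_{23} = π_3 · P_{32}.
From π_1 · 9/10 = π_2 · 1/3: π_2/π_1 = (9/10)/(1/3) = 27/10.
From π_2 · 1/10 = π_3 · 5/6: π_3/π_2 = (1/10)/(5/6) = 3/25.
Take π_1 proportional to 1; then unnormalized π = (1, 27/10, 81/250). Normalize by dividing by the sum 503/125:
  π = (125/503, 675/1006, 81/1006).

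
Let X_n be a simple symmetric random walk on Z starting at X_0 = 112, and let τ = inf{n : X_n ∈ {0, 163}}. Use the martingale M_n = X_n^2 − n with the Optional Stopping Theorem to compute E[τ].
E[τ] = 5712

M_n = X_n^2 − n is a martingale (since E[X_{n+1}^2 | F_n] = X_n^2 + 1). By OST (τ has finite mean in a bounded region), E[M_τ] = E[M_0] = X_0^2 − 0 = 112^2 = 12544. Also E[M_τ] = E[X_τ^2] − E[τ]. The walk exits at 0 or 163, with P(hit 163 first) = 112/163, so E[X_τ^2] = 163^2 · 112/163 + 0 = 18256. Thus E[τ] = E[X_τ^2] − E[M_τ] = 18256 − 12544 = 5712 = 112(163 − 112) = 5712.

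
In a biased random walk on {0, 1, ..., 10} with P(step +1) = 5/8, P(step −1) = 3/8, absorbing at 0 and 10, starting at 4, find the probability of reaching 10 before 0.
P(hit 10 before 0) = (1 − (3/5)^4) / (1 − (3/5)^10) = 531250/606661

Let u_k denote P(reach 10 before 0 | start at k). Boundary: u_0 = 0, u_10 = 1. Recurrence: u_k = 5/8·u_{k+1} + 3/8·u_{k-1} for 1 ≤ k ≤ 9. Try u_k = A + B·r^k with r = q/p = (3/8)/(5/8) = 3/5. Substitution satisfies the recurrence; boundary conditions give:
  u_k = (1 − r^k) / (1 − r^N) = (1 − (3/5)^4) / (1 − (3/5)^10) = 531250/606661.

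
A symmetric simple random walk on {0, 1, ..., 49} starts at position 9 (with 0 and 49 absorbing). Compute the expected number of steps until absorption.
E[τ | X_0 = 9] = 360

Let v_k = E[τ | X_0 = k]. Boundary: v_0 = v_49 = 0. Recurrence: v_k = 1 + (v_{k-1} + v_{k+1})/2 for 1 ≤ k ≤ 48. The particular solution to v_k − (v_{k-1} + v_{k+1})/2 = 1 is v_k = −k^2. Adding homogeneous solution A + B k and matching boundaries gives v_k = k (49 − k). Substituting k = 9: v_9 = 9 · 40 = 360.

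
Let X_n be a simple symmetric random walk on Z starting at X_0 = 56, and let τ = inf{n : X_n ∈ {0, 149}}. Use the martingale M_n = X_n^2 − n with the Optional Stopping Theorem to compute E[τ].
E[τ] = 5208

M_n = X_n^2 − n is a martingale (since E[X_{n+1}^2 | F_n] = X_n^2 + 1). By OST (τ has finite mean in a bounded region), E[M_τ] = E[M_0] = X_0^2 − 0 = 56^2 = 3136. Also E[M_τ] = E[X_τ^2] − E[τ]. The walk exits at 0 or 149, with P(hit 149 first) = 56/149, so E[X_τ^2] = 149^2 · 56/149 + 0 = 8344. Thus E[τ] = E[X_τ^2] − E[M_τ] = 8344 − 3136 = 5208 = 56(149 − 56) = 5208.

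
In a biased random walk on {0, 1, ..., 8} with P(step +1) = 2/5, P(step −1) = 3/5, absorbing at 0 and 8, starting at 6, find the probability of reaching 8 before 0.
P(hit 8 before 0) = (1 − (3/2)^6) / (1 − (3/2)^8) = 532/1261

Let u_k denote P(reach 8 before 0 | start at k). Boundary: u_0 = 0, u_8 = 1. Recurrence: u_k = 2/5·u_{k+1} + 3/5·u_{k-1} for 1 ≤ k ≤ 7. Try u_k = A + B·r^k with r = q/p = (3/5)/(2/5) = 3/2. Substitution satisfies the recurrence; boundary conditions give:
  u_k = (1 − r^k) / (1 − r^N) = (1 − (3/2)^6) / (1 − (3/2)^8) = 532/1261.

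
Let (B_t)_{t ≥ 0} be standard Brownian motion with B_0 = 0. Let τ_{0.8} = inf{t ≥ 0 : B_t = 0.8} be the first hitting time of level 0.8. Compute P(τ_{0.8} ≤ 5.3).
P(τ_{0.8} ≤ 5.3) = 2(1 − Φ(0.8/√5.3)) = 2(1 − Φ(0.3475)) ≈ 0.7282

By the reflection principle for standard BM, P(τ_b ≤ t) = 2 · P(B_t ≥ b). Since B_t ~ N(0, t), P(B_t ≥ 0.8) = 1 − Φ(0.8/√t) = 1 − Φ(0.8/√5.3) = 1 − Φ(0.3475) ≈ 0.36411. Doubling: P(τ_{0.8} ≤ 5.3) ≈ 2 · 0.36411 = 0.72822 ≈ 0.7282.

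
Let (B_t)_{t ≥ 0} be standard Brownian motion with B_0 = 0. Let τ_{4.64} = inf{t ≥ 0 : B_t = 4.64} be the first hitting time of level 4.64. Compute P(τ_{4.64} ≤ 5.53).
P(τ_{4.64} ≤ 5.53) = 2(1 − Φ(4.64/√5.53)) = 2(1 − Φ(1.9731)) ≈ 0.0485

By the reflection principle for standard BM, P(τ_b ≤ t) = 2 · P(B_t ≥ b). Since B_t ~ N(0, t), P(B_t ≥ 4.64) = 1 − Φ(4.64/√t) = 1 − Φ(4.64/√5.53) = 1 − Φ(1.9731) ≈ 0.02424. Doubling: P(τ_{4.64} ≤ 5.53) ≈ 2 · 0.02424 = 0.04848 ≈ 0.0485.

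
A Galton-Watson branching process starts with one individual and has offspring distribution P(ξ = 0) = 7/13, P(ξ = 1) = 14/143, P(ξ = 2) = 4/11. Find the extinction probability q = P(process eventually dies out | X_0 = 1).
q = 1

Mean offspring μ = 0·7/13 + 1·14/143 + 2·4/11 = 118/143 ≤ 1. For μ ≤ 1 with offspring not concentrated at 1, the Galton-Watson process goes extinct almost surely, so q = 1.
(Algebraic check: The pgf is f(s) = 7/13 + 14/143·s + 4/11·s². The extinction probability q is the smallest fixed point of f in [0, 1]. Setting s = f(s):
  4/11·s² + (14/143 − 1)·s + 7/13 = 0
  4/11·s² − (7/13 + 4/11)·s + 7/13 = 0
which factors as (s − 1)·(4/11·s − 7/13) = 0, giving roots s = 1 and s = (7/13)/(4/11) = 77/52. Since 77/52 ≥ 1, the smallest root in [0, 1] is s = 1.)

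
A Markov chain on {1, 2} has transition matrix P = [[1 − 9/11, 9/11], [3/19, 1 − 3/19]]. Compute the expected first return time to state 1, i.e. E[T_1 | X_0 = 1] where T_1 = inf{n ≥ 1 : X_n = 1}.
E[T_1 | X_0 = 1] = 1/π_1 = 68/11

For an irreducible recurrent Markov chain with stationary distribution π, E[T_i | X_0 = i] = 1/π_i (Kac's formula). Here π_1 = (3/19)/(9/11 + 3/19) = (3/19)/(204/209) = 11/68, so E[T_1 | X_0 = 1] = 1/π_1 = (9/11 + 3/19)/(3/19) = (204/209)/(3/19) = 68/11.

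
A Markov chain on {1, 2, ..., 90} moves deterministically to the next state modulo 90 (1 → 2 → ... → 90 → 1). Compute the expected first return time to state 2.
E[T_2 | X_0 = 2] = 90

The chain cycles deterministically, so starting at state 2 it returns in exactly 90 steps. Equivalently, the stationary distribution is uniform π_j = 1/90 for every state j, so by Kac's formula E[T_2] = 1/π_2 = 90.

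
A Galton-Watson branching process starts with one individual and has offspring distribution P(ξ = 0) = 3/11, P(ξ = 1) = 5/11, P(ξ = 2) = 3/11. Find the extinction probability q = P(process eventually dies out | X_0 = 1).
q = 1

Mean offspring μ = 0·3/11 + 1·5/11 + 2·3/11 = 1 ≤ 1. For μ ≤ 1 with offspring not concentrated at 1, the Galton-Watson process goes extinct almost surely, so q = 1.
(Algebraic check: The pgf is f(s) = 3/11 + 5/11·s + 3/11·s². The extinction probability q is the smallest fixed point of f in [0, 1]. Setting s = f(s):
  3/11·s² + (5/11 − 1)·s + 3/11 = 0
  3/11·s² − (3/11 + 3/11)·s + 3/11 = 0
which factors as (s − 1)·(3/11·s − 3/11) = 0, giving roots s = 1 and s = (3/11)/(3/11) = 1. Since 1 ≥ 1, the smallest root in [0, 1] is s = 1.)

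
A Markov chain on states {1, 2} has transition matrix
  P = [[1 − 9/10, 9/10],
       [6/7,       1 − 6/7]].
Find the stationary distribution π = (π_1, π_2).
π_1 = 20/41, π_2 = 21/41

Solve πP = π with π_1 + π_2 = 1. From πP = π: π_1 · (1 − 9/10) + π_2 · 6/7 = π_1 ⇒ π_2 · 6/7 = π_1 · 9/10 ⇒ π_2/π_1 = (9/10)/(6/7) = 21/20. Together with π_1 + π_2 = 1:
  π_1 = (6/7)/(9/10 + 6/7) = (6/7)/(123/70) = 20/41,
  π_2 = (9/10)/(9/10 + 6/7) = (9/10)/(123/70) = 21/41.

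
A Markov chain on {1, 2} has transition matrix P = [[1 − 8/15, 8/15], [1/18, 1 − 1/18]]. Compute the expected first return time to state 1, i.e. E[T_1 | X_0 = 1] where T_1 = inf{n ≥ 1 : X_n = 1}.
E[T_1 | X_0 = 1] = 1/π_1 = 53/5

For an irreducible recurrent Markov chain with stationary distribution π, E[T_i | X_0 = i] = 1/π_i (Kac's formula). Here π_1 = (1/18)/(8/15 + 1/18) = (1/18)/(53/90) = 5/53, so E[T_1 | X_0 = 1] = 1/π_1 = (8/15 + 1/18)/(1/18) = (53/90)/(1/18) = 53/5.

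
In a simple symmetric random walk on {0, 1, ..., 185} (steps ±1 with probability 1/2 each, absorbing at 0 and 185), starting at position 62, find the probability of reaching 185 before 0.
P(hit 185 before 0) = 62/185

Let u_k = P(hit 185 before 0 | start at k). Then u_0 = 0, u_185 = 1, and u_k = u_{k-1}/2 + u_{k+1}/2 for 1 ≤ k ≤ 184. This harmonic recurrence is solved by u_k = k/185, giving u_62 = 62/185.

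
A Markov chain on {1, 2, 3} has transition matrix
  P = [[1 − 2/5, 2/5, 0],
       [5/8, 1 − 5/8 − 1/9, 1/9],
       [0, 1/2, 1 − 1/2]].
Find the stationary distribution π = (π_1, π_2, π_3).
π = (225/401, 144/401, 32/401)

This is a birth-death chain on three states, which satisfies detailed balance: π_1 · P_{12} = π_2 · P_{21} and π_2 · P_{23} = π_3 · P_{32}.
From π_1 · 2/5 = π_2 · 5/8: π_2/π_1 = (2/5)/(5/8) = 16/25.
From π_2 · 1/9 = π_3 · 1/2: π_3/π_2 = (1/9)/(1/2) = 2/9.
Take π_1 proportional to 1; then unnormalized π = (1, 16/25, 32/225). Normalize by dividing by the sum 401/225:
  π = (225/401, 144/401, 32/401).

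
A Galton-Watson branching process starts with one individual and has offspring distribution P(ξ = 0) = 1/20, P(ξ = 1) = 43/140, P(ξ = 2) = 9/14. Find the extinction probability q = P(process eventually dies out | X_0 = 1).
q = 7/90

The pgf is f(s) = 1/20 + 43/140·s + 9/14·s². The extinction probability q is the smallest fixed point of f in [0, 1]. Setting s = f(s):
  9/14·s² + (43/140 − 1)·s + 1/20 = 0
  9/14·s² − (1/20 + 9/14)·s + 1/20 = 0
which factors as (s − 1)·(9/14·s − 1/20) = 0, giving roots s = 1 and s = (1/20)/(9/14) = 7/90.
Mean offspring μ = 43/140 + 2·9/14 = 223/140 > 1 (supercritical), so q < 1. The extinction probability is the smaller root: q = (1/20)/(9/14) = 7/90.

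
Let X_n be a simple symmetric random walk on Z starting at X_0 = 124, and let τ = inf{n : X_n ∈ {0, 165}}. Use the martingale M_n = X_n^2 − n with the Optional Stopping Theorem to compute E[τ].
E[τ] = 5084

M_n = X_n^2 − n is a martingale (since E[X_{n+1}^2 | F_n] = X_n^2 + 1). By OST (τ has finite mean in a bounded region), E[M_τ] = E[M_0] = X_0^2 − 0 = 124^2 = 15376. Also E[M_τ] = E[X_τ^2] − E[τ]. The walk exits at 0 or 165, with P(hit 165 first) = 124/165, so E[X_τ^2] = 165^2 · 124/165 + 0 = 20460. Thus E[τ] = E[X_τ^2] − E[M_τ] = 20460 − 15376 = 5084 = 124(165 − 124) = 5084.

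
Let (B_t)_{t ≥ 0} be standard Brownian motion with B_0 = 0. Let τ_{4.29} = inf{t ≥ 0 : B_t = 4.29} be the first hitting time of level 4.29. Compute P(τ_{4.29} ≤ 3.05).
P(τ_{4.29} ≤ 3.05) = 2(1 − Φ(4.29/√3.05)) = 2(1 − Φ(2.4564)) ≈ 0.0140

By the reflection principle for standard BM, P(τ_b ≤ t) = 2 · P(B_t ≥ b). Since B_t ~ N(0, t), P(B_t ≥ 4.29) = 1 − Φ(4.29/√t) = 1 − Φ(4.29/√3.05) = 1 − Φ(2.4564) ≈ 0.00702. Doubling: P(τ_{4.29} ≤ 3.05) ≈ 2 · 0.00702 = 0.01404 ≈ 0.0140.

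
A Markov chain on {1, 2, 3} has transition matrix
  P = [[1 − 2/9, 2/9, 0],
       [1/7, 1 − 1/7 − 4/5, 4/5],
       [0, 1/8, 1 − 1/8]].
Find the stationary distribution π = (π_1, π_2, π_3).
π = (45/563, 70/563, 448/563)

This is a birth-death chain on three states, which satisfies detailed balance: π_1 · P_{12} = π_2 · P_{21} and π_2 · P_{23} = π_3 · P_{32}.
From π_1 · 2/9 = π_2 · 1/7: π_2/π_1 = (2/9)/(1/7) = 14/9.
From π_2 · 4/5 = π_3 · 1/8: π_3/π_2 = (4/5)/(1/8) = 32/5.
Take π_1 proportional to 1; then unnormalized π = (1, 14/9, 448/45). Normalize by dividing by the sum 563/45:
  π = (45/563, 70/563, 448/563).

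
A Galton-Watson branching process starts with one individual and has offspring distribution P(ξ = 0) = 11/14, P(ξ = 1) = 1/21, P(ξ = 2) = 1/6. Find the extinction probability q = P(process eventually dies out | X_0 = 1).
q = 1

Mean offspring μ = 0·11/14 + 1·1/21 + 2·1/6 = 8/21 ≤ 1. For μ ≤ 1 with offspring not concentrated at 1, the Galton-Watson process goes extinct almost surely, so q = 1.
(Algebraic check: The pgf is f(s) = 11/14 + 1/21·s + 1/6·s². The extinction probability q is the smallest fixed point of f in [0, 1]. Setting s = f(s):
  1/6·s² + (1/21 − 1)·s + 11/14 = 0
  1/6·s² − (11/14 + 1/6)·s + 11/14 = 0
which factors as (s − 1)·(1/6·s − 11/14) = 0, giving roots s = 1 and s = (11/14)/(1/6) = 33/7. Since 33/7 ≥ 1, the smallest root in [0, 1] is s = 1.)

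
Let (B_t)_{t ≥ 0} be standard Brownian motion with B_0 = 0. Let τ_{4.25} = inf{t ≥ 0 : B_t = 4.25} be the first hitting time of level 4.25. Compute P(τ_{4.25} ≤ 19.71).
P(τ_{4.25} ≤ 19.71) = 2(1 − Φ(4.25/√19.71)) = 2(1 − Φ(0.9573)) ≈ 0.3384

By the reflection principle for standard BM, P(τ_b ≤ t) = 2 · P(B_t ≥ b). Since B_t ~ N(0, t), P(B_t ≥ 4.25) = 1 − Φ(4.25/√t) = 1 − Φ(4.25/√19.71) = 1 − Φ(0.9573) ≈ 0.16921. Doubling: P(τ_{4.25} ≤ 19.71) ≈ 2 · 0.16921 = 0.33842 ≈ 0.3384.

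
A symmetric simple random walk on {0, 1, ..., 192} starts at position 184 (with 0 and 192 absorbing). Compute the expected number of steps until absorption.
E[τ | X_0 = 184] = 1472

Let v_k = E[τ | X_0 = k]. Boundary: v_0 = v_192 = 0. Recurrence: v_k = 1 + (v_{k-1} + v_{k+1})/2 for 1 ≤ k ≤ 191. The particular solution to v_k − (v_{k-1} + v_{k+1})/2 = 1 is v_k = −k^2. Adding homogeneous solution A + B k and matching boundaries gives v_k = k (192 − k). Substituting k = 184: v_184 = 184 · 8 = 1472.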